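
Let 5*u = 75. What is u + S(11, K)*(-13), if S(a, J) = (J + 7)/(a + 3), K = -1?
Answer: 66/7 ≈ 9.4286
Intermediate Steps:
u = 15 (u = (1/5)*75 = 15)
S(a, J) = (7 + J)/(3 + a)
u + S(11, K)*(-13) = 15 + ((7 - 1)/(3 + 11))*(-13) = 15 + (6/14)*(-13) = 15 + ((1/14)*6)*(-13) = 15 + (3/7)*(-13) = 15 - 39/7 = 66/7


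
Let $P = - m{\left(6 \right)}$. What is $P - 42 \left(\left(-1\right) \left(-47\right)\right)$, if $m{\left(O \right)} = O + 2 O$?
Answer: $-1992$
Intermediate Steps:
$m{\left(O \right)} = 3 O$
$P = -18$ ($P = - 3 \cdot 6 = \left(-1\right) 18 = -18$)
$P - 42 \left(\left(-1\right) \left(-47\right)\right) = -18 - 42 \left(\left(-1\right) \left(-47\right)\right) = -18 - 1974 = -1992$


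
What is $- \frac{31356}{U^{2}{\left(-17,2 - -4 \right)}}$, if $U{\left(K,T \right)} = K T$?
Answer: $- \frac{871}{289} \approx -3.0138$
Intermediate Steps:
$- \frac{31356}{U^{2}{\left(-17,2 - -4 \right)}} = - \frac{31356}{\left(- 17 \left(2 - -4\right)\right)^{2}} = - \frac{31356}{\left(- 17 \left(2 + 4\right)\right)^{2}} = - \frac{31356}{\left(\left(-17\right) 6\right)^{2}} = - \frac{31356}{\left(-102\right)^{2}} = - \frac{31356}{10404} = \left(-31356\right) \frac{1}{10404} = - \frac{871}{289}$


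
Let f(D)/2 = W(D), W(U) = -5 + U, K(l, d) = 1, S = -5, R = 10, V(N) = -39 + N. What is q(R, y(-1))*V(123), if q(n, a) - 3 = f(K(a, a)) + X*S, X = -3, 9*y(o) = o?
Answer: 840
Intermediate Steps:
y(o) = o/9
f(D) = -10 + 2*D (f(D) = 2*(-5 + D) = -10 + 2*D)
q(n, a) = 10 (q(n, a) = 3 + ((-10 + 2*1) - 3*(-5)) = 3 + ((-10 + 2) + 15) = 3 + (-8 + 15) = 3 + 7 = 10)
q(R, y(-1))*V(123) = 10*(-39 + 123) = 10*84 = 840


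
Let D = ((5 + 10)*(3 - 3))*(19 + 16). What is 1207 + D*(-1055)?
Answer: 1207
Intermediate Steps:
D = 0 (D = (15*0)*35 = 0*35 = 0)
1207 + D*(-1055) = 1207 + 0*(-1055) = 1207 + 0 = 1207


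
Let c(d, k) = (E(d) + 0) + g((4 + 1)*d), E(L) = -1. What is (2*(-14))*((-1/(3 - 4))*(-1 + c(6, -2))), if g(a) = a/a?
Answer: 28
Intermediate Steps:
g(a) = 1
c(d, k) = 0 (c(d, k) = (-1 + 0) + 1 = -1 + 1 = 0)
(2*(-14))*((-1/(3 - 4))*(-1 + c(6, -2))) = (2*(-14))*((-1/(3 - 4))*(-1 + 0)) = -28*(-1/(-1))*(-1) = -28*(-1*(-1))*(-1) = -28*(-1) = 28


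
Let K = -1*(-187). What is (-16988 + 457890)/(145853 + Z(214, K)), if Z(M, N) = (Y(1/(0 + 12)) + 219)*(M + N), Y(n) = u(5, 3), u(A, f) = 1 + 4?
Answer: 440902/235677 ≈ 1.8708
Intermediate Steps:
u(A, f) = 5
Y(n) = 5
K = 187
Z(M, N) = 224*M + 224*N (Z(M, N) = (5 + 219)*(M + N) = 224*(M + N) = 224*M + 224*N)
(-16988 + 457890)/(145853 + Z(214, K)) = (-16988 + 457890)/(145853 + (224*214 + 224*187)) = 440902/(145853 + (47936 + 41888)) = 440902/(145853 + 89824) = 440902/235677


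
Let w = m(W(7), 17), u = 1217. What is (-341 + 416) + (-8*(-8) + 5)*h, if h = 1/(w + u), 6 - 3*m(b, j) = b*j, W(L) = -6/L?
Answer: 643008/8567 ≈ 75.056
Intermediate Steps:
m(b, j) = 2 - b*j/3
w = 48/7 (w = 2 - 1/3*(-6/7)*17 = 2 + 34/7 = 48/7 ≈ 6.8571)
h = 7/8567 (h = 1/(48/7 + 1217) = 1/(8567/7) = 7/8567 ≈ 0.00081709)
(-341 + 416) + (-8*(-8) + 5)*h = (-341 + 416) + (-8*(-8) + 5)*(7/8567) = 75 + (64 + 5)*(7/8567) = 75 + 69*(7/8567) = 75 + 483/8567 = 643008/8567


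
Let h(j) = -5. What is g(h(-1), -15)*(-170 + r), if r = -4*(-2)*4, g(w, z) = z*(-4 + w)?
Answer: -18630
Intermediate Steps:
r = 32 (r = 8*4 = 32)
g(h(-1), -15)*(-170 + r) = (-15*(-4 - 5))*(-170 + 32) = -15*(-9)*(-138) = 135*(-138) = -18630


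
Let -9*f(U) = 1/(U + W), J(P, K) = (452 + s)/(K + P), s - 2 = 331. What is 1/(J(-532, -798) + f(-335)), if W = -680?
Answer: -347130/204847 ≈ -1.6946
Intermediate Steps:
s = 333 (s = 2 + 331 = 333)
J(P, K) = 785/(K + P) (J(P, K) = (452 + 333)/(K + P) = 785/(K + P))
f(U) = -1/(9*(-680 + U)) (f(U) = -1/(9*(U - 680)) = -1/(9*(-680 + U)))
1/(J(-532, -798) + f(-335)) = 1/(785/(-798 - 532) - 1/(-6120 + 9*(-335))) = 1/(785/(-1330) - 1/(-6120 - 3015)) = 1/(785*(-1/1330) - 1/(-9135)) = 1/(-157/266 - 1*(-1/9135)) = 1/(-157/266 + 1/9135) = 1/(-204847/347130) = -347130/204847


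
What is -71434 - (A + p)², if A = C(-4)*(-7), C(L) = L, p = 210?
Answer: -128078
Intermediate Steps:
A = 28 (A = -4*(-7) = 28)
-71434 - (A + p)² = -71434 - (28 + 210)² = -71434 - 1*238² = -71434 - 1*56644 = -71434 - 56644 = -128078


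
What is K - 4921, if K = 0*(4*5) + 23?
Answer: -4898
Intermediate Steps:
K = 23 (K = 0*20 + 23 = 0 + 23 = 23)
K - 4921 = 23 - 4921 = -4898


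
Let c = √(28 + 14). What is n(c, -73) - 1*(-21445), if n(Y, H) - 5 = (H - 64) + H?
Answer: 21240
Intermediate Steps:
c = √42 ≈ 6.4807
n(Y, H) = -59 + 2*H (n(Y, H) = 5 + ((H - 64) + H) = 5 + ((-64 + H) + H) = 5 + (-64 + 2*H) = -59 + 2*H)
n(c, -73) - 1*(-21445) = (-59 + 2*(-73)) - 1*(-21445) = (-59 - 146) + 21445 = -205 + 21445 = 21240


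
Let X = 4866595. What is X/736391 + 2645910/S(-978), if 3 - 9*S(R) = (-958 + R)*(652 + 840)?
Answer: 6318610290743/425415289873 ≈ 14.853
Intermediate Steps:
S(R) = 1429339/9 - 1492*R/9 (S(R) = ⅓ - (-958 + R)*(652 + 840)/9 = ⅓ - (-958 + R)*1492/9 = ⅓ - (-1429336 + 1492*R)/9 = ⅓ + (1429336/9 - 1492*R/9) = 1429339/9 - 1492*R/9)
X/736391 + 2645910/S(-978) = 4866595/736391 + 2645910/(1429339/9 - 1492/9*(-978)) = 4866595*(1/736391) + 2645910/(1429339/9 + 486392/3) = 4866595/736391 + 2645910/(2888515/9) = 4866595/736391 + 2645910*(9/2888515) = 4866595/736391 + 4762638/577703 = 6318610290743/425415289873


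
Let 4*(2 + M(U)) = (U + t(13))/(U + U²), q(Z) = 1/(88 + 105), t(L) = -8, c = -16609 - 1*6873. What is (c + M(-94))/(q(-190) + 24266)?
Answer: -26414900417/27294499692 ≈ -0.96777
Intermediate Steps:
c = -23482 (c = -16609 - 6873 = -23482)
q(Z) = 1/193
M(U) = -2 + (-8 + U)/(4*(U + U²)) (M(U) = -2 + ((U - 8)/(U + U²))/4 = -2 + ((-8 + U)/(U + U²))/4 = -2 + (-8 + U)/(4*(U + U²)))
(c + M(-94))/(q(-190) + 24266) = (-23482 + (¼)*(-8 - 8*(-94)² - 7*(-94))/(-94*(1 - 94)))/(1/193 + 24266) = (-23482 + (¼)*(-1/94)*(-8 - 8*8836 + 658)/(-93))/(4683339/193) = (-23482 + (¼)*(-1/94)*(-1/93)*(-8 - 70688 + 658))*(193/4683339) = (-23482 + (¼)*(-1/94)*(-1/93)*(-70038))*(193/4683339) = (-23482 - 11673/5828)*(193/4683339) = -136864769/5828*193/4683339 = -26414900417/27294499692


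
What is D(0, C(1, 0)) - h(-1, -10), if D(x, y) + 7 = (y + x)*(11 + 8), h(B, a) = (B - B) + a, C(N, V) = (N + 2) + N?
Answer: 79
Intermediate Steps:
C(N, V) = 2 + 2*N (C(N, V) = (2 + N) + N = 2 + 2*N)
h(B, a) = a (h(B, a) = 0 + a = a)
D(x, y) = -7 + 19*x + 19*y (D(x, y) = -7 + (y + x)*(11 + 8) = -7 + (x + y)*19 = -7 + (19*x + 19*y) = -7 + 19*x + 19*y)
D(0, C(1, 0)) - h(-1, -10) = (-7 + 19*0 + 19*(2 + 2*1)) - 1*(-10) = (-7 + 0 + 19*(2 + 2)) + 10 = (-7 + 0 + 19*4) + 10 = (-7 + 0 + 76) + 10 = 69 + 10 = 79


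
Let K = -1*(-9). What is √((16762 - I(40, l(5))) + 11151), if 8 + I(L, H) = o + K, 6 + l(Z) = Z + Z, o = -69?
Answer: 3*√3109 ≈ 167.28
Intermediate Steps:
K = 9
l(Z) = -6 + 2*Z (l(Z) = -6 + (Z + Z) = -6 + 2*Z)
I(L, H) = -68 (I(L, H) = -8 + (-69 + 9) = -8 - 60 = -68)
√((16762 - I(40, l(5))) + 11151) = √((16762 - 1*(-68)) + 11151) = √((16762 + 68) + 11151) = √(16830 + 11151) = √27981 = 3*√3109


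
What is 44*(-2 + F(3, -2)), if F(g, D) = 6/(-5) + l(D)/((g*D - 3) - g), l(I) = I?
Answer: -2002/15 ≈ -133.47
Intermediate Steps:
F(g, D) = -6/5 + D/(-3 - g + D*g) (F(g, D) = 6/(-5) + D/((g*D - 3) - g) = 6*(-⅕) + D/((D*g - 3) - g) = -6/5 + D/((-3 + D*g) - g) = -6/5 + D/(-3 - g + D*g))
44*(-2 + F(3, -2)) = 44*(-2 + (-18 - 6*3 - 5*(-2) + 6*(-2)*3)/(5*(3 + 3 - 1*(-2)*3))) = 44*(-2 + (-18 - 18 + 10 - 36)/(5*(3 + 3 + 6))) = 44*(-2 + (⅕)*(-62)/12) = 44*(-2 + (⅕)*(1/12)*(-62)) = 44*(-2 - 31/30) = 44*(-91/30) = -2002/15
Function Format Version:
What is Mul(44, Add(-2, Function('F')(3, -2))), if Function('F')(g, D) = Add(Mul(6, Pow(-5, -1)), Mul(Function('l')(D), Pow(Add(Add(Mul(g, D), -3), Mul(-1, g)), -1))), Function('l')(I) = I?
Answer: Rational(-2002, 15) ≈ -133.47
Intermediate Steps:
Function('F')(g, D) = Add(Rational(-6, 5), Mul(D, Pow(Add(-3, Mul(-1, g), Mul(D, g)), -1))) (Function('F')(g, D) = Add(Mul(6, Pow(-5, -1)), Mul(D, Pow(Add(Add(Mul(g, D), -3), Mul(-1, g)), -1))) = Add(Mul(6, Rational(-1, 5)), Mul(D, Pow(Add(Add(Mul(D, g), -3), Mul(-1, g)), -1))) = Add(Rational(-6, 5), Mul(D, Pow(Add(Add(-3, Mul(D, g)), Mul(-1, g)), -1))) = Add(Rational(-6, 5), Mul(D, Pow(Add(-3, Mul(-1, g), Mul(D, g)), -1))))
Mul(44, Add(-2, Function('F')(3, -2))) = Mul(44, Add(-2, Mul(Rational(1, 5), Pow(Add(3, 3, Mul(-1, -2, 3)), -1), Add(-18, Mul(-6, 3), Mul(-5, -2), Mul(6, -2, 3))))) = Mul(44, Add(-2, Mul(Rational(1, 5), Pow(Add(3, 3, 6), -1), Add(-18, -18, 10, -36)))) = Mul(44, Add(-2, Mul(Rational(1, 5), Pow(12, -1), -62))) = Mul(44, Add(-2, Mul(Rational(1, 5), Rational(1, 12), -62))) = Mul(44, Add(-2, Rational(-31, 30))) = Mul(44, Rational(-91, 30)) = Rational(-2002, 15)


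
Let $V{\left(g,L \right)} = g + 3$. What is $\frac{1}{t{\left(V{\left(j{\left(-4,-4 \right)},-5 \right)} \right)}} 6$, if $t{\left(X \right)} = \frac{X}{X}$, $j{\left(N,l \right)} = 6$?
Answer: $6$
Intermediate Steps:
$V{\left(g,L \right)} = 3 + g$
$t{\left(X \right)} = 1$
$\frac{1}{t{\left(V{\left(j{\left(-4,-4 \right)},-5 \right)} \right)}} 6 = 1^{-1} \cdot 6 = 1 \cdot 6 = 6$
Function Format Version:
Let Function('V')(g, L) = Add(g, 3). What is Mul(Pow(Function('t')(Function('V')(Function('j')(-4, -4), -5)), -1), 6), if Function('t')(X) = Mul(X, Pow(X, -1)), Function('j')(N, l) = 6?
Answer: 6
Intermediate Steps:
Function('V')(g, L) = Add(3, g)
Function('t')(X) = 1
Mul(Pow(Function('t')(Function('V')(Function('j')(-4, -4), -5)), -1), 6) = Mul(Pow(1, -1), 6) = Mul(1, 6) = 6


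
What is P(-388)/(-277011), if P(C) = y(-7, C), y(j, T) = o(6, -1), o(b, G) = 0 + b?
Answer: -2/92337 ≈ -2.1660e-5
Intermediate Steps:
o(b, G) = b
y(j, T) = 6
P(C) = 6
P(-388)/(-277011) = 6/(-277011) = 6*(-1/277011) = -2/92337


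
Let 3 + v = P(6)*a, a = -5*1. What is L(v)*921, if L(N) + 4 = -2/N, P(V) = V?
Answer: -39910/11 ≈ -3628.2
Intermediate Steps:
a = -5
v = -33 (v = -3 + 6*(-5) = -3 - 30 = -33)
L(N) = -4 - 2/N
L(v)*921 = (-4 - 2/(-33))*921 = (-4 - 2*(-1/33))*921 = (-4 + 2/33)*921 = -130/33*921 = -39910/11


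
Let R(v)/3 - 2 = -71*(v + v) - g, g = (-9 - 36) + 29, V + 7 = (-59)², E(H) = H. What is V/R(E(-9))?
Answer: 193/216 ≈ 0.89352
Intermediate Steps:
V = 3474 (V = -7 + (-59)² = -7 + 3481 = 3474)
g = -16 (g = -45 + 29 = -16)
R(v) = 54 - 426*v (R(v) = 6 + 3*(-71*(v + v) - 1*(-16)) = 6 + 3*(-142*v + 16) = 6 + 3*(16 - 142*v) = 6 + (48 - 426*v) = 54 - 426*v)
V/R(E(-9)) = 3474/(54 - 426*(-9)) = 3474/(54 + 3834) = 3474/3888 = 3474*(1/3888) = 193/216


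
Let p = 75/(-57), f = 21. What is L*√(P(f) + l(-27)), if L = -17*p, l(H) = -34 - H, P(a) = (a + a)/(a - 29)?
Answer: 2975*I/38 ≈ 78.289*I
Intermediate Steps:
P(a) = 2*a/(-29 + a) (P(a) = (2*a)/(-29 + a) = 2*a/(-29 + a))
p = -25/19 (p = 75*(-1/57) = -25/19 ≈ -1.3158)
L = 425/19 (L = -17*(-25/19) = 425/19 ≈ 22.368)
L*√(P(f) + l(-27)) = 425*√(2*21/(-29 + 21) + (-34 - 1*(-27)))/19 = 425*√(2*21/(-8) + (-34 + 27))/19 = 425*√(2*21*(-⅛) - 7)/19 = 425*√(-21/4 - 7)/19 = 425*√(-49/4)/19 = 425*(7*I/2)/19 = 2975*I/38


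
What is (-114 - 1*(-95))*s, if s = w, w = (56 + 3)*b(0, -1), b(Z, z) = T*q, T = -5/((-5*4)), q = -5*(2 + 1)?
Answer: 16815/4 ≈ 4203.8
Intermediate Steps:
q = -15 (q = -5*3 = -15)
T = ¼ (T = -5/(-20) = -5*(-1/20) = ¼ ≈ 0.25000)
b(Z, z) = -15/4 (b(Z, z) = (¼)*(-15) = -15/4)
w = -885/4 (w = (56 + 3)*(-15/4) = 59*(-15/4) = -885/4 ≈ -221.25)
s = -885/4 ≈ -221.25
(-114 - 1*(-95))*s = (-114 - 1*(-95))*(-885/4) = (-114 + 95)*(-885/4) = -19*(-885/4) = 16815/4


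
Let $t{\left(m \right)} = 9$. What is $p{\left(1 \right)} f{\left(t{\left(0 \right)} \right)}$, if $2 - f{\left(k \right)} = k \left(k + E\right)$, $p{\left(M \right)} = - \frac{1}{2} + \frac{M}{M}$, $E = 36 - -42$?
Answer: $- \frac{781}{2} \approx -390.5$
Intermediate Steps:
$E = 78$ ($E = 36 + 42 = 78$)
$p{\left(M \right)} = \frac{1}{2}$ ($p{\left(M \right)} = \left(-1\right) \frac{1}{2} + 1 = - \frac{1}{2} + 1 = \frac{1}{2}$)
$f{\left(k \right)} = 2 - k \left(78 + k\right)$ ($f{\left(k \right)} = 2 - k \left(k + 78\right) = 2 - k \left(78 + k\right)$)
$p{\left(1 \right)} f{\left(t{\left(0 \right)} \right)} = \frac{2 - 9^{2} - 702}{2} = \frac{2 - 81 - 702}{2} = \frac{1}{2} \left(-781\right) = - \frac{781}{2}$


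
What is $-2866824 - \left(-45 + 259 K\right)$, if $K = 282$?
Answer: $-2939817$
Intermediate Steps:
$-2866824 - \left(-45 + 259 K\right) = -2866824 + \left(\left(554 - 509\right) - 73038\right) = -2866824 + \left(45 - 73038\right) = -2866824 - 72993 = -2939817$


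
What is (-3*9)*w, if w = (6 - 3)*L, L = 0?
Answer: 0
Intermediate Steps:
w = 0 (w = (6 - 3)*0 = 3*0 = 0)
(-3*9)*w = -3*9*0 = -27*0 = 0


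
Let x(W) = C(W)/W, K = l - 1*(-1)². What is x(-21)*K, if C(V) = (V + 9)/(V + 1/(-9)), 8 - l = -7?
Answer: -36/95 ≈ -0.37895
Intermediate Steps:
l = 15 (l = 8 - 1*(-7) = 8 + 7 = 15)
C(V) = (9 + V)/(-⅑ + V) (C(V) = (9 + V)/(V - ⅑) = (9 + V)/(-⅑ + V))
K = 14 (K = 15 - 1*(-1)² = 15 - 1*1 = 15 - 1 = 14)
x(W) = 9*(9 + W)/(W*(-1 + 9*W)) (x(W) = (9*(9 + W)/(-1 + 9*W))/W = 9*(9 + W)/(W*(-1 + 9*W)))
x(-21)*K = (9*(9 - 21)/(-21*(-1 + 9*(-21))))*14 = (9*(-1/21)*(-12)/(-1 - 189))*14 = (9*(-1/21)*(-12)/(-190))*14 = (9*(-1/21)*(-1/190)*(-12))*14 = -18/665*14 = -36/95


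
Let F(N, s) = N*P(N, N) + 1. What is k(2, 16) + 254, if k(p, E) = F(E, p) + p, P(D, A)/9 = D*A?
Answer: 37121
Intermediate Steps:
P(D, A) = 9*A*D (P(D, A) = 9*(D*A) = 9*(A*D) = 9*A*D)
F(N, s) = 1 + 9*N³ (F(N, s) = N*(9*N*N) + 1 = N*(9*N²) + 1 = 9*N³ + 1 = 1 + 9*N³)
k(p, E) = 1 + p + 9*E³ (k(p, E) = (1 + 9*E³) + p = 1 + p + 9*E³)
k(2, 16) + 254 = (1 + 2 + 9*16³) + 254 = (1 + 2 + 9*4096) + 254 = (1 + 2 + 36864) + 254 = 36867 + 254 = 37121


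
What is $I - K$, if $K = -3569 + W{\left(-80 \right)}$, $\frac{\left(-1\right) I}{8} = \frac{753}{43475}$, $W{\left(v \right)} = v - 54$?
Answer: $\frac{160981901}{43475} \approx 3702.9$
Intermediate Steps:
$W{\left(v \right)} = -54 + v$
$I = - \frac{6024}{43475}$ ($I = - 8 \cdot \frac{753}{43475} = - 8 \cdot 753 \cdot \frac{1}{43475} = \left(-8\right) \frac{753}{43475} = - \frac{6024}{43475} \approx -0.13856$)
$K = -3703$ ($K = -3569 - 134 = -3703$)
$I - K = - \frac{6024}{43475} - -3703 = - \frac{6024}{43475} + 3703 = \frac{160981901}{43475}$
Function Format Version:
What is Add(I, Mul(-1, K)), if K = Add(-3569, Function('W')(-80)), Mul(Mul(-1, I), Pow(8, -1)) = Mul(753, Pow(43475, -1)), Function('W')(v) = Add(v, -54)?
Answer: Rational(160981901, 43475) ≈ 3702.9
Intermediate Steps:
Function('W')(v) = Add(-54, v)
I = Rational(-6024, 43475) (I = Mul(-8, Mul(753, Pow(43475, -1))) = Mul(-8, Mul(753, Rational(1, 43475))) = Mul(-8, Rational(753, 43475)) = Rational(-6024, 43475) ≈ -0.13856)
K = -3703 (K = Add(-3569, Add(-54, -80)) = Add(-3569, -134) = -3703)
Add(I, Mul(-1, K)) = Add(Rational(-6024, 43475), Mul(-1, -3703)) = Add(Rational(-6024, 43475), 3703) = Rational(160981901, 43475)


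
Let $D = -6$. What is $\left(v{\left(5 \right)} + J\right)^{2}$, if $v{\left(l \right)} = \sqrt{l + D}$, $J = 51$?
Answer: $\left(51 + i\right)^{2} \approx 2600.0 + 102.0 i$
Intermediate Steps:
$v{\left(l \right)} = \sqrt{-6 + l}$ ($v{\left(l \right)} = \sqrt{l - 6} = \sqrt{-6 + l}$)
$\left(v{\left(5 \right)} + J\right)^{2} = \left(\sqrt{-6 + 5} + 51\right)^{2} = \left(\sqrt{-1} + 51\right)^{2} = \left(i + 51\right)^{2} = \left(51 + i\right)^{2}$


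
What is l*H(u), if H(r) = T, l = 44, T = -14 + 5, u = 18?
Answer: -396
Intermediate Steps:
T = -9
H(r) = -9
l*H(u) = 44*(-9) = -396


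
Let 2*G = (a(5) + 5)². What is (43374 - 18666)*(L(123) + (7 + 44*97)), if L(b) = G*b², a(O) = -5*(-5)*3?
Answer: 1196289089100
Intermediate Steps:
a(O) = 75 (a(O) = 25*3 = 75)
G = 3200 (G = (75 + 5)²/2 = (½)*80² = (½)*6400 = 3200)
L(b) = 3200*b²
(43374 - 18666)*(L(123) + (7 + 44*97)) = (43374 - 18666)*(3200*123² + (7 + 44*97)) = 24708*(3200*15129 + (7 + 4268)) = 24708*(48412800 + 4275) = 24708*48417075 = 1196289089100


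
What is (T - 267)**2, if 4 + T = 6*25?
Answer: 14641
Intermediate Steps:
T = 146 (T = -4 + 6*25 = -4 + 150 = 146)
(T - 267)**2 = (146 - 267)**2 = (-121)**2 = 14641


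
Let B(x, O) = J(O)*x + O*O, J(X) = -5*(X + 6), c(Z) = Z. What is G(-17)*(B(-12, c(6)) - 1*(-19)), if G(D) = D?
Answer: -13175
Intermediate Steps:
J(X) = -30 - 5*X (J(X) = -5*(6 + X) = -30 - 5*X)
B(x, O) = O**2 + x*(-30 - 5*O) (B(x, O) = (-30 - 5*O)*x + O*O = x*(-30 - 5*O) + O**2 = O**2 + x*(-30 - 5*O))
G(-17)*(B(-12, c(6)) - 1*(-19)) = -17*((6**2 - 5*(-12)*(6 + 6)) - 1*(-19)) = -17*((36 - 5*(-12)*12) + 19) = -17*((36 + 720) + 19) = -17*(756 + 19) = -17*775 = -13175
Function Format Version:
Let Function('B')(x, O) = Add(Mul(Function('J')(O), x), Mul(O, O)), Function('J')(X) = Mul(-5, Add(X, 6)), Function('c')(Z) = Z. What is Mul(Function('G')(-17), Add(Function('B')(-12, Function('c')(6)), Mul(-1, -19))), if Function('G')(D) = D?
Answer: -13175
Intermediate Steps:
Function('J')(X) = Add(-30, Mul(-5, X)) (Function('J')(X) = Mul(-5, Add(6, X)) = Add(-30, Mul(-5, X)))
Function('B')(x, O) = Add(Pow(O, 2), Mul(x, Add(-30, Mul(-5, O)))) (Function('B')(x, O) = Add(Mul(Add(-30, Mul(-5, O)), x), Mul(O, O)) = Add(Mul(x, Add(-30, Mul(-5, O))), Pow(O, 2)) = Add(Pow(O, 2), Mul(x, Add(-30, Mul(-5, O)))))
Mul(Function('G')(-17), Add(Function('B')(-12, Function('c')(6)), Mul(-1, -19))) = Mul(-17, Add(Add(Pow(6, 2), Mul(-5, -12, Add(6, 6))), Mul(-1, -19))) = Mul(-17, Add(Add(36, Mul(-5, -12, 12)), 19)) = Mul(-17, Add(Add(36, 720), 19)) = Mul(-17, Add(756, 19)) = Mul(-17, 775) = -13175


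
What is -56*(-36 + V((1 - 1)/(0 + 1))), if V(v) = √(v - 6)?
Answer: 2016 - 56*I*√6 ≈ 2016.0 - 137.17*I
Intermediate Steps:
V(v) = √(-6 + v)
-56*(-36 + V((1 - 1)/(0 + 1))) = -56*(-36 + √(-6 + (1 - 1)/(0 + 1))) = -56*(-36 + √(-6 + 0/1)) = -56*(-36 + √(-6 + 0*1)) = -56*(-36 + √(-6 + 0)) = -56*(-36 + √(-6)) = -56*(-36 + I*√6) = 2016 - 56*I*√6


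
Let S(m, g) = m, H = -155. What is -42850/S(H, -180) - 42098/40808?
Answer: 174209761/632524 ≈ 275.42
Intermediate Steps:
-42850/S(H, -180) - 42098/40808 = -42850/(-155) - 42098/40808 = -42850*(-1/155) - 42098*1/40808 = 8570/31 - 21049/20404 = 174209761/632524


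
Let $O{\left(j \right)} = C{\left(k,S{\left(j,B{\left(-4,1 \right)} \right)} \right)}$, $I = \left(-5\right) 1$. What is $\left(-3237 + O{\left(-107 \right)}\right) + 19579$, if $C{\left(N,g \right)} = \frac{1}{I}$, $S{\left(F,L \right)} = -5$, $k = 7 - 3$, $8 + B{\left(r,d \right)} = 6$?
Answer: $\frac{81709}{5} \approx 16342.0$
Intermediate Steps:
$B{\left(r,d \right)} = -2$ ($B{\left(r,d \right)} = -8 + 6 = -2$)
$k = 4$ ($k = 7 - 3 = 4$)
$I = -5$
$C{\left(N,g \right)} = - \frac{1}{5}$ ($C{\left(N,g \right)} = \frac{1}{-5} = - \frac{1}{5}$)
$O{\left(j \right)} = - \frac{1}{5}$
$\left(-3237 + O{\left(-107 \right)}\right) + 19579 = \left(-3237 - \frac{1}{5}\right) + 19579 = - \frac{16186}{5} + 19579 = \frac{81709}{5}$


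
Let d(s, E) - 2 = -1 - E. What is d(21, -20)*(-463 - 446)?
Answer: -19089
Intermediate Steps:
d(s, E) = 1 - E (d(s, E) = 2 + (-1 - E) = 1 - E)
d(21, -20)*(-463 - 446) = (1 - 1*(-20))*(-463 - 446) = (1 + 20)*(-909) = 21*(-909) = -19089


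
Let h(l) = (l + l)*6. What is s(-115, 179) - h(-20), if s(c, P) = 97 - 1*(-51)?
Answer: 388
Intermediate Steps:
s(c, P) = 148 (s(c, P) = 97 + 51 = 148)
h(l) = 12*l (h(l) = (2*l)*6 = 12*l)
s(-115, 179) - h(-20) = 148 - 12*(-20) = 148 - 1*(-240) = 148 + 240 = 388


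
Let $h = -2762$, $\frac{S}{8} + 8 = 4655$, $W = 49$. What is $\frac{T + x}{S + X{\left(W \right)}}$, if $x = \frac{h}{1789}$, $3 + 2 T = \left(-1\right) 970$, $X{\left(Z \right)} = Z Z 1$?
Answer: $- \frac{1746221}{141606506} \approx -0.012332$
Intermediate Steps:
$S = 37176$ ($S = -64 + 8 \cdot 4655 = -64 + 37240 = 37176$)
$X{\left(Z \right)} = Z^{2}$ ($X{\left(Z \right)} = Z^{2} \cdot 1 = Z^{2}$)
$T = - \frac{973}{2}$ ($T = - \frac{3}{2} + \frac{\left(-1\right) 970}{2} = - \frac{3}{2} + \frac{1}{2} \left(-970\right) = - \frac{3}{2} - 485 = - \frac{973}{2} \approx -486.5$)
$x = - \frac{2762}{1789} \approx -1.5439$
$\frac{T + x}{S + X{\left(W \right)}} = \frac{- \frac{973}{2} - \frac{2762}{1789}}{37176 + 49^{2}} = - \frac{1746221}{3578 \left(37176 + 2401\right)} = - \frac{1746221}{3578 \cdot 39577} = \left(- \frac{1746221}{3578}\right) \frac{1}{39577} = - \frac{1746221}{141606506}$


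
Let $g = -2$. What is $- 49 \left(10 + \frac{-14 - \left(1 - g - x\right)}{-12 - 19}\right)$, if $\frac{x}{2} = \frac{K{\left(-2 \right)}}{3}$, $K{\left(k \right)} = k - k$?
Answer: $- \frac{16023}{31} \approx -516.87$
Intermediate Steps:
$K{\left(k \right)} = 0$
$x = 0$ ($x = 2 \cdot \frac{0}{3} = 2 \cdot 0 \cdot \frac{1}{3} = 2 \cdot 0 = 0$)
$- 49 \left(10 + \frac{-14 - \left(1 - g - x\right)}{-12 - 19}\right) = - 49 \left(10 + \frac{-14 + \left(\left(-2 + 0\right) - 1\right)}{-12 - 19}\right) = - 49 \left(10 + \frac{-14 - 3}{-31}\right) = - 49 \left(10 + \left(-14 - 3\right) \left(- \frac{1}{31}\right)\right) = - 49 \left(10 - - \frac{17}{31}\right) = - 49 \left(10 + \frac{17}{31}\right) = \left(-49\right) \frac{327}{31} = - \frac{16023}{31}$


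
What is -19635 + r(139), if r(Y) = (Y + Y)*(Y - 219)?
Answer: -41875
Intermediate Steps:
r(Y) = 2*Y*(-219 + Y) (r(Y) = (2*Y)*(-219 + Y) = 2*Y*(-219 + Y))
-19635 + r(139) = -19635 + 2*139*(-219 + 139) = -19635 + 2*139*(-80) = -19635 - 22240 = -41875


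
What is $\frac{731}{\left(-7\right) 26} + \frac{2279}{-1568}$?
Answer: $- \frac{111499}{20384} \approx -5.4699$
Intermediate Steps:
$\frac{731}{\left(-7\right) 26} + \frac{2279}{-1568} = \frac{731}{-182} + 2279 \left(- \frac{1}{1568}\right) = 731 \left(- \frac{1}{182}\right) - \frac{2279}{1568} = - \frac{731}{182} - \frac{2279}{1568} = - \frac{111499}{20384}$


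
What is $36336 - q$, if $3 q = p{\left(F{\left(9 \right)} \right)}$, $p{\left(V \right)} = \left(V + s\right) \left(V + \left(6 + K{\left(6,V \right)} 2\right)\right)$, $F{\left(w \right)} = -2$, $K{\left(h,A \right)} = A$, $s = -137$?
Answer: $36336$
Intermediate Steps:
$p{\left(V \right)} = \left(-137 + V\right) \left(6 + 3 V\right)$ ($p{\left(V \right)} = \left(V - 137\right) \left(V + \left(6 + V 2\right)\right) = \left(-137 + V\right) \left(V + \left(6 + 2 V\right)\right) = \left(-137 + V\right) \left(6 + 3 V\right)$)
$q = 0$ ($q = \frac{-822 - -810 + 3 \left(-2\right)^{2}}{3} = \frac{-822 + 810 + 3 \cdot 4}{3} = \frac{-822 + 810 + 12}{3} = \frac{1}{3} \cdot 0 = 0$)
$36336 - q = 36336 - 0 = 36336 + 0 = 36336$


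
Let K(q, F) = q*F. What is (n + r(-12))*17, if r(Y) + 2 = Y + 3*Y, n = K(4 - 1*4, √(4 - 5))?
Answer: -850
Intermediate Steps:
K(q, F) = F*q
n = 0 (n = √(4 - 5)*(4 - 1*4) = √(-1)*(4 - 4) = I*0 = 0)
r(Y) = -2 + 4*Y (r(Y) = -2 + (Y + 3*Y) = -2 + 4*Y)
(n + r(-12))*17 = (0 + (-2 + 4*(-12)))*17 = (0 + (-2 - 48))*17 = (0 - 50)*17 = -50*17 = -850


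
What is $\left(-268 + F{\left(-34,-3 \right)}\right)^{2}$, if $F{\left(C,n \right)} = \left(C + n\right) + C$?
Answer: $114921$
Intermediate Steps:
$F{\left(C,n \right)} = n + 2 C$
$\left(-268 + F{\left(-34,-3 \right)}\right)^{2} = \left(-268 + \left(-3 + 2 \left(-34\right)\right)\right)^{2} = \left(-268 - 71\right)^{2} = \left(-339\right)^{2} = 114921$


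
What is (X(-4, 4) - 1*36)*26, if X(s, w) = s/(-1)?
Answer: -832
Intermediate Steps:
X(s, w) = -s (X(s, w) = s*(-1) = -s)
(X(-4, 4) - 1*36)*26 = (-1*(-4) - 1*36)*26 = (4 - 36)*26 = -32*26 = -832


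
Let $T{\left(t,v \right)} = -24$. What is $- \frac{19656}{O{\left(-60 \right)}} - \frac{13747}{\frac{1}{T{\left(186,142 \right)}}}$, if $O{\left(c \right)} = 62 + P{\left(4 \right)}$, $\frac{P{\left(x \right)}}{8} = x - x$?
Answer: $\frac{10217940}{31} \approx 3.2961 \cdot 10^{5}$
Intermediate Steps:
$P{\left(x \right)} = 0$ ($P{\left(x \right)} = 8 \left(x - x\right) = 8 \cdot 0 = 0$)
$O{\left(c \right)} = 62$ ($O{\left(c \right)} = 62 + 0 = 62$)
$- \frac{19656}{O{\left(-60 \right)}} - \frac{13747}{\frac{1}{T{\left(186,142 \right)}}} = - \frac{19656}{62} - \frac{13747}{\frac{1}{-24}} = \left(-19656\right) \frac{1}{62} - \frac{13747}{- \frac{1}{24}} = - \frac{9828}{31} - -329928 = - \frac{9828}{31} + 329928 = \frac{10217940}{31}$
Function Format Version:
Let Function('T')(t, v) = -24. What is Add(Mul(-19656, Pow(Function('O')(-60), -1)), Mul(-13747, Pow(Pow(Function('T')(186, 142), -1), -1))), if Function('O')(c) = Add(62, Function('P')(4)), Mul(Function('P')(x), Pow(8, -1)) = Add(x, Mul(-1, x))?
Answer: Rational(10217940, 31) ≈ 3.2961e+5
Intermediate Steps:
Function('P')(x) = 0 (Function('P')(x) = Mul(8, Add(x, Mul(-1, x))) = Mul(8, 0) = 0)
Function('O')(c) = 62 (Function('O')(c) = Add(62, 0) = 62)
Add(Mul(-19656, Pow(Function('O')(-60), -1)), Mul(-13747, Pow(Pow(Function('T')(186, 142), -1), -1))) = Add(Mul(-19656, Pow(62, -1)), Mul(-13747, Pow(Pow(-24, -1), -1))) = Add(Mul(-19656, Rational(1, 62)), Mul(-13747, Pow(Rational(-1, 24), -1))) = Add(Rational(-9828, 31), Mul(-13747, -24)) = Add(Rational(-9828, 31), 329928) = Rational(10217940, 31)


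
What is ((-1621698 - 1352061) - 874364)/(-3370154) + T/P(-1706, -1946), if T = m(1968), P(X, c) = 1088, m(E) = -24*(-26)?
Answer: 196554185/114585236 ≈ 1.7154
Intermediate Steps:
m(E) = 624
T = 624
((-1621698 - 1352061) - 874364)/(-3370154) + T/P(-1706, -1946) = ((-1621698 - 1352061) - 874364)/(-3370154) + 624/1088 = (-2973759 - 874364)*(-1/3370154) + 624*(1/1088) = -3848123*(-1/3370154) + 39/68 = 3848123/3370154 + 39/68 = 196554185/114585236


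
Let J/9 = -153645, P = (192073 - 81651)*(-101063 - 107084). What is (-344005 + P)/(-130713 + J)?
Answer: 22984352039/1513518 ≈ 15186.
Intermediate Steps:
P = -22984008034 (P = 110422*(-208147) = -22984008034)
J = -1382805 (J = 9*(-153645) = -1382805)
(-344005 + P)/(-130713 + J) = (-344005 - 22984008034)/(-130713 - 1382805) = -22984352039/(-1513518) = -22984352039*(-1/1513518) = 22984352039/1513518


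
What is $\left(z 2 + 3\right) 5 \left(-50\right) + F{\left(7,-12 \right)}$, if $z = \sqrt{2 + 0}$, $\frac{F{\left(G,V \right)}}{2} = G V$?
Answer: $-918 - 500 \sqrt{2} \approx -1625.1$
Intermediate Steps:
$F{\left(G,V \right)} = 2 G V$
$z = \sqrt{2} \approx 1.4142$
$\left(z 2 + 3\right) 5 \left(-50\right) + F{\left(7,-12 \right)} = \left(\sqrt{2} \cdot 2 + 3\right) 5 \left(-50\right) + 2 \cdot 7 \left(-12\right) = \left(2 \sqrt{2} + 3\right) \left(-250\right) - 168 = \left(3 + 2 \sqrt{2}\right) \left(-250\right) - 168 = \left(-750 - 500 \sqrt{2}\right) - 168 = -918 - 500 \sqrt{2}$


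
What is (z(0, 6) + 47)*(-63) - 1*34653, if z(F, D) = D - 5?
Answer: -37677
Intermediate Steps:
z(F, D) = -5 + D
(z(0, 6) + 47)*(-63) - 1*34653 = ((-5 + 6) + 47)*(-63) - 1*34653 = (1 + 47)*(-63) - 34653 = 48*(-63) - 34653 = -3024 - 34653 = -37677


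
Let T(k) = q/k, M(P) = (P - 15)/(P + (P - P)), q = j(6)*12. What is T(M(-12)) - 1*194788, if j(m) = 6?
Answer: -194756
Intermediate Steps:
q = 72 (q = 6*12 = 72)
M(P) = (-15 + P)/P (M(P) = (-15 + P)/(P + 0) = (-15 + P)/P)
T(k) = 72/k
T(M(-12)) - 1*194788 = 72/(((-15 - 12)/(-12))) - 1*194788 = 72/((-1/12*(-27))) - 194788 = 72/(9/4) - 194788 = 72*(4/9) - 194788 = 32 - 194788 = -194756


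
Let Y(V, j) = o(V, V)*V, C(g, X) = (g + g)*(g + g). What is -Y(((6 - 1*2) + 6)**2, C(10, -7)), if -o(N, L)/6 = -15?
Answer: -9000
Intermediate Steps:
C(g, X) = 4*g**2 (C(g, X) = (2*g)*(2*g) = 4*g**2)
o(N, L) = 90 (o(N, L) = -6*(-15) = 90)
Y(V, j) = 90*V
-Y(((6 - 1*2) + 6)**2, C(10, -7)) = -90*((6 - 1*2) + 6)**2 = -90*((6 - 2) + 6)**2 = -90*(4 + 6)**2 = -90*10**2 = -90*100 = -1*9000 = -9000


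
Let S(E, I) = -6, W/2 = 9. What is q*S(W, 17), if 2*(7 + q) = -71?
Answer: 255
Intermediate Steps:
W = 18 (W = 2*9 = 18)
q = -85/2 (q = -7 + (1/2)*(-71) = -7 - 71/2 = -85/2 ≈ -42.500)
q*S(W, 17) = -85/2*(-6) = 255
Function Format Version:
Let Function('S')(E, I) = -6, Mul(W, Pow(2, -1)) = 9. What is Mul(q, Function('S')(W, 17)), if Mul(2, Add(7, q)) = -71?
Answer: 255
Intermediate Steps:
W = 18 (W = Mul(2, 9) = 18)
q = Rational(-85, 2) (q = Add(-7, Mul(Rational(1, 2), -71)) = Add(-7, Rational(-71, 2)) = Rational(-85, 2) ≈ -42.500)
Mul(q, Function('S')(W, 17)) = Mul(Rational(-85, 2), -6) = 255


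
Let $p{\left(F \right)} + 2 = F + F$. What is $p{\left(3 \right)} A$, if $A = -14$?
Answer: $-56$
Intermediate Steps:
$p{\left(F \right)} = -2 + 2 F$ ($p{\left(F \right)} = -2 + \left(F + F\right) = -2 + 2 F$)
$p{\left(3 \right)} A = \left(-2 + 2 \cdot 3\right) \left(-14\right) = \left(-2 + 6\right) \left(-14\right) = 4 \left(-14\right) = -56$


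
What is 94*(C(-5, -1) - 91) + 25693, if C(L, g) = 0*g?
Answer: 17139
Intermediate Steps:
C(L, g) = 0
94*(C(-5, -1) - 91) + 25693 = 94*(0 - 91) + 25693 = 94*(-91) + 25693 = -8554 + 25693 = 17139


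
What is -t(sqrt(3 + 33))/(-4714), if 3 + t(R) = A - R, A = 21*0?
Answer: -9/4714 ≈ -0.0019092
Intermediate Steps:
A = 0
t(R) = -3 - R (t(R) = -3 + (0 - R) = -3 - R)
-t(sqrt(3 + 33))/(-4714) = -(-3 - sqrt(3 + 33))/(-4714) = -(-3 - sqrt(36))*(-1)/4714 = -(-3 - 1*6)*(-1)/4714 = -(-3 - 6)*(-1)/4714 = -(-9)*(-1)/4714 = -1*9/4714 = -9/4714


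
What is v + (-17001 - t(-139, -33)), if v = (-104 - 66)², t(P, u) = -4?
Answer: 11903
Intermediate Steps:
v = 28900 (v = (-170)² = 28900)
v + (-17001 - t(-139, -33)) = 28900 + (-17001 - 1*(-4)) = 28900 + (-17001 + 4) = 28900 - 16997 = 11903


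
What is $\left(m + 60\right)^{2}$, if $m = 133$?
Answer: $37249$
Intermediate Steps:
$\left(m + 60\right)^{2} = \left(133 + 60\right)^{2} = 193^{2} = 37249$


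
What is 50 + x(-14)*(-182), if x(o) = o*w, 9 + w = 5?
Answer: -10142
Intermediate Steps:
w = -4 (w = -9 + 5 = -4)
x(o) = -4*o (x(o) = o*(-4) = -4*o)
50 + x(-14)*(-182) = 50 - 4*(-14)*(-182) = 50 + 56*(-182) = 50 - 10192 = -10142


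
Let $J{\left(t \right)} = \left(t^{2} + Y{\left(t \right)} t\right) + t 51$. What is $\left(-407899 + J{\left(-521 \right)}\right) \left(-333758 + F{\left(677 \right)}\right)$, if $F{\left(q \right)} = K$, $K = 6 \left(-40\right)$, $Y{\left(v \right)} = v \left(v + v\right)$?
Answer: $94522954024898$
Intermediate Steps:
$Y{\left(v \right)} = 2 v^{2}$ ($Y{\left(v \right)} = v 2 v = 2 v^{2}$)
$J{\left(t \right)} = t^{2} + 2 t^{3} + 51 t$ ($J{\left(t \right)} = \left(t^{2} + 2 t^{2} t\right) + t 51 = \left(t^{2} + 2 t^{3}\right) + 51 t = t^{2} + 2 t^{3} + 51 t$)
$K = -240$
$F{\left(q \right)} = -240$
$\left(-407899 + J{\left(-521 \right)}\right) \left(-333758 + F{\left(677 \right)}\right) = \left(-407899 - 521 \left(51 - 521 + 2 \left(-521\right)^{2}\right)\right) \left(-333758 - 240\right) = \left(-407899 - 521 \left(51 - 521 + 2 \cdot 271441\right)\right) \left(-333998\right) = \left(-407899 - 521 \left(51 - 521 + 542882\right)\right) \left(-333998\right) = \left(-407899 - 282596652\right) \left(-333998\right) = \left(-283004551\right) \left(-333998\right) = 94522954024898$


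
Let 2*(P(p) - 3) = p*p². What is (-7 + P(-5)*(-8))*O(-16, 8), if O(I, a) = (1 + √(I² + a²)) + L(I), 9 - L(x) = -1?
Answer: 5159 + 3752*√5 ≈ 13549.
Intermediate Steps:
L(x) = 10 (L(x) = 9 - 1*(-1) = 9 + 1 = 10)
P(p) = 3 + p³/2 (P(p) = 3 + (p*p²)/2 = 3 + p³/2)
O(I, a) = 11 + √(I² + a²) (O(I, a) = (1 + √(I² + a²)) + 10 = 11 + √(I² + a²))
(-7 + P(-5)*(-8))*O(-16, 8) = (-7 + (3 + (½)*(-5)³)*(-8))*(11 + √((-16)² + 8²)) = (-7 + (3 + (½)*(-125))*(-8))*(11 + √(256 + 64)) = (-7 + (3 - 125/2)*(-8))*(11 + √320) = (-7 - 119/2*(-8))*(11 + 8*√5) = (-7 + 476)*(11 + 8*√5) = 469*(11 + 8*√5) = 5159 + 3752*√5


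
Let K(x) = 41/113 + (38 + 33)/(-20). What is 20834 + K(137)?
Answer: 47077637/2260 ≈ 20831.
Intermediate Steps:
K(x) = -7203/2260 (K(x) = 41*(1/113) + 71*(-1/20) = 41/113 - 71/20 = -7203/2260)
20834 + K(137) = 20834 - 7203/2260 = 47077637/2260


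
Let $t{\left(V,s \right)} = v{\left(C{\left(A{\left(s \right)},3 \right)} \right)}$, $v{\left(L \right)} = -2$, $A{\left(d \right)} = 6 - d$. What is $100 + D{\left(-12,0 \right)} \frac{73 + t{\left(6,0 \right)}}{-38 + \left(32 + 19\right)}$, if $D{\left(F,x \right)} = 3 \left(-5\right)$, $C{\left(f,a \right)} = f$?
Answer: $\frac{235}{13} \approx 18.077$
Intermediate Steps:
$D{\left(F,x \right)} = -15$
$t{\left(V,s \right)} = -2$
$100 + D{\left(-12,0 \right)} \frac{73 + t{\left(6,0 \right)}}{-38 + \left(32 + 19\right)} = 100 - 15 \frac{73 - 2}{-38 + \left(32 + 19\right)} = 100 - 15 \frac{71}{-38 + 51} = 100 - 15 \cdot \frac{71}{13} = 100 - 15 \cdot 71 \cdot \frac{1}{13} = 100 - \frac{1065}{13} = \frac{235}{13}$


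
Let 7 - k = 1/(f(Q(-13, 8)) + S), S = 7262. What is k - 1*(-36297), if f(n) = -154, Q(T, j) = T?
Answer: 258048831/7108 ≈ 36304.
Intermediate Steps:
k = 49755/7108 (k = 7 - 1/(-154 + 7262) = 7 - 1/7108 = 49755/7108 ≈ 6.9999)
k - 1*(-36297) = 49755/7108 - 1*(-36297) = 49755/7108 + 36297 = 258048831/7108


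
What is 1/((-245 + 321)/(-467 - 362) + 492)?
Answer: 829/407792 ≈ 0.0020329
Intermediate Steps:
1/((-245 + 321)/(-467 - 362) + 492) = 1/(76/(-829) + 492) = 1/(76*(-1/829) + 492) = 1/(-76/829 + 492) = 1/(407792/829) = 829/407792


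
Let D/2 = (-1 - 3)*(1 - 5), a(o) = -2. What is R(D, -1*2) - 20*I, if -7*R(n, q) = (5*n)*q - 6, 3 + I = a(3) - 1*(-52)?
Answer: -6254/7 ≈ -893.43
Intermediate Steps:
D = 32 (D = 2*((-1 - 3)*(1 - 5)) = 2*(-4*(-4)) = 2*16 = 32)
I = 47 (I = -3 + (-2 - 1*(-52)) = -3 + (-2 + 52) = -3 + 50 = 47)
R(n, q) = 6/7 - 5*n*q/7 (R(n, q) = -((5*n)*q - 6)/7 = -(5*n*q - 6)/7 = -(-6 + 5*n*q)/7 = 6/7 - 5*n*q/7)
R(D, -1*2) - 20*I = (6/7 - 5/7*32*(-1*2)) - 20*47 = (6/7 - 5/7*32*(-2)) - 940 = (6/7 + 320/7) - 940 = 326/7 - 940 = -6254/7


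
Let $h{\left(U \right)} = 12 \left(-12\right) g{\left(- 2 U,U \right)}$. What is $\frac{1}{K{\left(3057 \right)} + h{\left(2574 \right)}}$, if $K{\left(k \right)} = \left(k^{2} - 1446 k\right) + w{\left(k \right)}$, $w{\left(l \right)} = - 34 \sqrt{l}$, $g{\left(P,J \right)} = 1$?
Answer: $\frac{1641561}{8084166372199} + \frac{34 \sqrt{3057}}{24252499116597} \approx 2.0314 \cdot 10^{-7}$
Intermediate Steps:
$h{\left(U \right)} = -144$ ($h{\left(U \right)} = 12 \left(-12\right) 1 = \left(-144\right) 1 = -144$)
$K{\left(k \right)} = k^{2} - 1446 k - 34 \sqrt{k}$ ($K{\left(k \right)} = \left(k^{2} - 1446 k\right) - 34 \sqrt{k} = k^{2} - 1446 k - 34 \sqrt{k}$)
$\frac{1}{K{\left(3057 \right)} + h{\left(2574 \right)}} = \frac{1}{\left(3057^{2} - 4420422 - 34 \sqrt{3057}\right) - 144} = \frac{1}{\left(9345249 - 4420422 - 34 \sqrt{3057}\right) - 144} = \frac{1}{\left(4924827 - 34 \sqrt{3057}\right) - 144} = \frac{1}{4924683 - 34 \sqrt{3057}}$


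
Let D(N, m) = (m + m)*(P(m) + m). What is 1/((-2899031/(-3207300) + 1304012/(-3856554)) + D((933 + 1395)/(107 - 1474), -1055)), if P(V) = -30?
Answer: 2061520940700/4719544131910196929 ≈ 4.3681e-7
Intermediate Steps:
D(N, m) = 2*m*(-30 + m) (D(N, m) = (m + m)*(-30 + m) = (2*m)*(-30 + m) = 2*m*(-30 + m))
1/((-2899031/(-3207300) + 1304012/(-3856554)) + D((933 + 1395)/(107 - 1474), -1055)) = 1/((-2899031/(-3207300) + 1304012/(-3856554)) + 2*(-1055)*(-30 - 1055)) = 1/((-2899031*(-1/3207300) + 1304012*(-1/3856554)) + 2*(-1055)*(-1085)) = 1/((2899031/3207300 - 652006/1928277) + 2289350) = 1/(1166318651929/2061520940700 + 2289350) = 1/(4719544131910196929/2061520940700) = 2061520940700/4719544131910196929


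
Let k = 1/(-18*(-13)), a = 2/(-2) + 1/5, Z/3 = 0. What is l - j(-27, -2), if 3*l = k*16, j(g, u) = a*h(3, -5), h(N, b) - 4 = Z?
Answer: 5656/1755 ≈ 3.2228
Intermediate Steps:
Z = 0 (Z = 3*0 = 0)
a = -⅘ (a = 2*(-½) + 1*(⅕) = -1 + ⅕ = -⅘ ≈ -0.80000)
h(N, b) = 4 (h(N, b) = 4 + 0 = 4)
k = 1/234 ≈ 0.0042735
j(g, u) = -16/5 (j(g, u) = -⅘*4 = -16/5)
l = 8/351 (l = ((1/234)*16)/3 = (⅓)*(8/117) = 8/351 ≈ 0.022792)
l - j(-27, -2) = 8/351 - 1*(-16/5) = 8/351 + 16/5 = 5656/1755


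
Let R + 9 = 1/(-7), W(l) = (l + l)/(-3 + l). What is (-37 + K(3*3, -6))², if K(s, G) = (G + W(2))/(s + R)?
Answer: 1089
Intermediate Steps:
W(l) = 2*l/(-3 + l) (W(l) = (2*l)/(-3 + l) = 2*l/(-3 + l))
R = -64/7 (R = -9 + 1/(-7) = -9 - ⅐ = -64/7 ≈ -9.1429)
K(s, G) = (-4 + G)/(-64/7 + s) (K(s, G) = (G + 2*2/(-3 + 2))/(s - 64/7) = (G + 2*2/(-1))/(-64/7 + s) = (G + 2*2*(-1))/(-64/7 + s) = (G - 4)/(-64/7 + s) = (-4 + G)/(-64/7 + s))
(-37 + K(3*3, -6))² = (-37 + 7*(-4 - 6)/(-64 + 7*(3*3)))² = (-37 + 7*(-10)/(-64 + 7*9))² = (-37 + 7*(-10)/(-64 + 63))² = (-37 + 7*(-10)/(-1))² = (-37 + 7*(-1)*(-10))² = (-37 + 70)² = 33² = 1089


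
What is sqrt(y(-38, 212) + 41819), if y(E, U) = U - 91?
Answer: 6*sqrt(1165) ≈ 204.79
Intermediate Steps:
y(E, U) = -91 + U
sqrt(y(-38, 212) + 41819) = sqrt((-91 + 212) + 41819) = sqrt(121 + 41819) = sqrt(41940) = 6*sqrt(1165)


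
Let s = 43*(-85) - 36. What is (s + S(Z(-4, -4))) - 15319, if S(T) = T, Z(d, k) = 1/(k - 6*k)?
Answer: -380199/20 ≈ -19010.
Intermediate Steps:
Z(d, k) = -1/(5*k) (Z(d, k) = 1/(-5*k) = -1/(5*k))
s = -3691 (s = -3655 - 36 = -3691)
(s + S(Z(-4, -4))) - 15319 = (-3691 - 1/5/(-4)) - 15319 = (-3691 - 1/5*(-1/4)) - 15319 = (-3691 + 1/20) - 15319 = -73819/20 - 15319 = -380199/20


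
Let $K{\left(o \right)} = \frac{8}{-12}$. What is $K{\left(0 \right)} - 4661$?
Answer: $- \frac{13985}{3} \approx -4661.7$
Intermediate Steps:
$K{\left(o \right)} = - \frac{2}{3}$ ($K{\left(o \right)} = 8 \left(- \frac{1}{12}\right) = - \frac{2}{3}$)
$K{\left(0 \right)} - 4661 = - \frac{2}{3} - 4661 = - \frac{13985}{3}$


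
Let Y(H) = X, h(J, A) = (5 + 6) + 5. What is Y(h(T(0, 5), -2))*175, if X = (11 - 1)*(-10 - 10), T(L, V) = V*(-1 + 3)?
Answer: -35000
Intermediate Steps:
T(L, V) = 2*V (T(L, V) = V*2 = 2*V)
h(J, A) = 16 (h(J, A) = 11 + 5 = 16)
X = -200 (X = 10*(-20) = -200)
Y(H) = -200
Y(h(T(0, 5), -2))*175 = -200*175 = -35000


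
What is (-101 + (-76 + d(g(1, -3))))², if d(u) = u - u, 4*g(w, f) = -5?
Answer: 31329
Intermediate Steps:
g(w, f) = -5/4 (g(w, f) = (¼)*(-5) = -5/4)
d(u) = 0
(-101 + (-76 + d(g(1, -3))))² = (-101 + (-76 + 0))² = (-101 - 76)² = (-177)² = 31329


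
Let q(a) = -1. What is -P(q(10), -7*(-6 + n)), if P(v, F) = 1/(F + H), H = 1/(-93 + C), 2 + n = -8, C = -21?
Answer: -114/12767 ≈ -0.0089293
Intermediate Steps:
n = -10 (n = -2 - 8 = -10)
H = -1/114 (H = 1/(-93 - 21) = 1/(-114) = -1/114 ≈ -0.0087719)
P(v, F) = 1/(-1/114 + F) (P(v, F) = 1/(F - 1/114) = 1/(-1/114 + F))
-P(q(10), -7*(-6 + n)) = -114/(-1 + 114*(-7*(-6 - 10))) = -114/(-1 + 114*(-7*(-16))) = -114/(-1 + 114*112) = -114/(-1 + 12768) = -114/12767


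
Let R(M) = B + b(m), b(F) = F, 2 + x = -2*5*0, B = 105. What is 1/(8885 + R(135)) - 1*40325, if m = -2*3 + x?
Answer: -362199149/8982 ≈ -40325.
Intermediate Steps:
x = -2 (x = -2 - 2*5*0 = -2 - 10*0 = -2 + 0 = -2)
m = -8 (m = -2*3 - 2 = -6 - 2 = -8)
R(M) = 97 (R(M) = 105 - 8 = 97)
1/(8885 + R(135)) - 1*40325 = 1/(8885 + 97) - 1*40325 = 1/8982 - 40325 = -362199149/8982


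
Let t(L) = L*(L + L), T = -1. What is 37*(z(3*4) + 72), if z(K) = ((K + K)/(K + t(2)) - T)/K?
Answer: 160247/60 ≈ 2670.8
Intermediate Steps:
t(L) = 2*L² (t(L) = L*(2*L) = 2*L²)
z(K) = (1 + 2*K/(8 + K))/K (z(K) = ((K + K)/(K + 2*2²) - 1*(-1))/K = ((2*K)/(K + 2*4) + 1)/K = ((2*K)/(K + 8) + 1)/K = ((2*K)/(8 + K) + 1)/K = (2*K/(8 + K) + 1)/K = (1 + 2*K/(8 + K))/K)
37*(z(3*4) + 72) = 37*((8 + 3*(3*4))/(((3*4))*(8 + 3*4)) + 72) = 37*((8 + 3*12)/(12*(8 + 12)) + 72) = 37*((1/12)*(8 + 36)/20 + 72) = 37*((1/12)*(1/20)*44 + 72) = 37*(11/60 + 72) = 37*(4331/60) = 160247/60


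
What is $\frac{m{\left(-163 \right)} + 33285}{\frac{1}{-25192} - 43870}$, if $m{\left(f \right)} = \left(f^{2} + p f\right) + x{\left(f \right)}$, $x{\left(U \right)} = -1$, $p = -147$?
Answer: $- \frac{2111442288}{1105173041} \approx -1.9105$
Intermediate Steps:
$m{\left(f \right)} = -1 + f^{2} - 147 f$ ($m{\left(f \right)} = \left(f^{2} - 147 f\right) - 1 = -1 + f^{2} - 147 f$)
$\frac{m{\left(-163 \right)} + 33285}{\frac{1}{-25192} - 43870} = \frac{\left(-1 + \left(-163\right)^{2} - -23961\right) + 33285}{\frac{1}{-25192} - 43870} = \frac{\left(-1 + 26569 + 23961\right) + 33285}{- \frac{1}{25192} - 43870} = \frac{50529 + 33285}{- \frac{1105173041}{25192}} = 83814 \left(- \frac{25192}{1105173041}\right) = - \frac{2111442288}{1105173041}$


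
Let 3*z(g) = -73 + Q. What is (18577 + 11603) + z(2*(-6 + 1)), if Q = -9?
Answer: 90458/3 ≈ 30153.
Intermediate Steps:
z(g) = -82/3 (z(g) = (-73 - 9)/3 = (⅓)*(-82) = -82/3)
(18577 + 11603) + z(2*(-6 + 1)) = (18577 + 11603) - 82/3 = 30180 - 82/3 = 90458/3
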